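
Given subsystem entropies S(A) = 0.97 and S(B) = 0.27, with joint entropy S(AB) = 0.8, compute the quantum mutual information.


I(A:B) = S(A) + S(B) - S(AB)
= 0.97 + 0.27 - 0.8
= 0.4400

0.4400


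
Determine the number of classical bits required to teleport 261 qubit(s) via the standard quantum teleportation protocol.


Quantum teleportation requires 2 classical bits per qubit teleported.
261 qubit(s) -> 2 * 261 = 522 classical bits

522


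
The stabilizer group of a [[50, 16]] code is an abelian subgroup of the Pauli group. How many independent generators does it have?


For an [[n,k]] stabilizer code:
Number of stabilizer generators = n - k
= 50 - 16
= 34

34


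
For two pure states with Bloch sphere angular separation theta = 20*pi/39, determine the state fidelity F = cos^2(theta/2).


For states separated by angle theta on Bloch sphere:
F = cos^2(theta/2)
theta = 20*pi/39 = 1.6111
theta/2 = 0.8055
cos(theta/2) = 0.6927
F = 0.4799

0.4799


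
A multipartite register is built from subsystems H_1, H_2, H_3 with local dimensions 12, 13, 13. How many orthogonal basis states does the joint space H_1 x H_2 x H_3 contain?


dim(H_1 x H_2 x H_3) = 12 * 13 * 13
= 156 * 13
= 2028

2028


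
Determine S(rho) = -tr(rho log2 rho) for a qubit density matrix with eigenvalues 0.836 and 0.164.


S = -p*log2(p) - (1-p)*log2(1-p)
p = 0.8360, 1-p = 0.1640
= -0.8360 * log2(0.8360) - 0.1640 * log2(0.1640)
= -(-0.2160) - (-0.4278)
= 0.6438

0.6438


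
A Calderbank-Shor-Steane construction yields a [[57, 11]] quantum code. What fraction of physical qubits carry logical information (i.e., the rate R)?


Code rate R = k/n
= 11/57
= 0.1930

0.1930


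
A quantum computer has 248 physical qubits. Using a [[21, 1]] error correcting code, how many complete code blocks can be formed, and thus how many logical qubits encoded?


Each code block uses 21 physical qubits for 1 logical qubit(s).
Number of complete blocks = floor(248 / 21) = 11
Logical qubits = 11 * 1
= 11

11


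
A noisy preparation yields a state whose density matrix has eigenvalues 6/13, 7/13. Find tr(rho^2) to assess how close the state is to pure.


tr(rho^2) = sum of eigenvalues squared
= (6/13)^2 + (7/13)^2
= (36 + 49) / 169
= 85/169
= 0.5030

0.5030


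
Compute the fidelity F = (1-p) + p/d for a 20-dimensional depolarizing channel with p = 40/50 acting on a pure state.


F = (1-p) + p/d
= (1 - 0.8000) + 0.8000/20
= 0.2000 + 0.0400
= 0.2400

0.2400


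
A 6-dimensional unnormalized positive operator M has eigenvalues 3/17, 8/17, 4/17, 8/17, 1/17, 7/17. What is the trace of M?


tr(M) = sum of eigenvalues
= 3/17 + 8/17 + 4/17 + 8/17 + 1/17 + 7/17
= 31/17
= 1.8235

1.8235


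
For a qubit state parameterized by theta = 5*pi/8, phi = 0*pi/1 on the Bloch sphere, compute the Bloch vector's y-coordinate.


theta = 1.9635, phi = 0.0000
r_y = sin(theta)*sin(phi) = 0.9239 * 0.0000
r_y = 0.0000

0.0000


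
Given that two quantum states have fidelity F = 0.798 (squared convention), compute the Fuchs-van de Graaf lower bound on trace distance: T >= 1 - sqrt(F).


Fuchs-van de Graaf (squared-fidelity convention): 1 - sqrt(F) <= T <= sqrt(1 - F).
Lower bound: T >= 1 - sqrt(F)
sqrt(F) = sqrt(0.798) = 0.8933
T >= 1 - 0.8933
T >= 0.1067

0.1067


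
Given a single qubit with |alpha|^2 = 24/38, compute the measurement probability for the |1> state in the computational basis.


|alpha|^2 = 24/38 = 0.6316
|beta|^2 = 1 - 24/38 = 14/38 = 0.3684
P(|1>) = |beta|^2 = 0.3684

0.3684


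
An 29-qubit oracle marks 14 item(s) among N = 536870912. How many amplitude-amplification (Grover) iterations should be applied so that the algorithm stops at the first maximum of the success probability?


After j Grover iterations the success probability is P(j) = sin^2((2j+1)*theta), where sin(theta) = sqrt(k/N).
N = 2^29 = 536870912, k = 14
sin(theta) = sqrt(k/N) = 0.0001614838447
theta = arcsin(sqrt(k/N)) = 0.0001614838454 rad
P(j) reaches its first maximum when (2j+1)*theta is as close as possible to pi/2, i.e. j = round(pi/(4*theta) - 1/2).
pi/(4*theta) - 1/2 = 4863.1330
(For comparison, the common estimate pi/4 * sqrt(N/k) = 4863.6330; the exact maximiser is used here.)
Optimal iterations = 4863

4863


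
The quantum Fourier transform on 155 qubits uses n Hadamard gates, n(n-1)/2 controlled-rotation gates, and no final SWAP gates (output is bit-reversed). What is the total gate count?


Hadamard gates: 155
Controlled rotations: n*(n-1)/2 = 155*154/2 = 11935
SWAP gates: 0 (omitted)
Total = 155 + 11935
= 12090

12090


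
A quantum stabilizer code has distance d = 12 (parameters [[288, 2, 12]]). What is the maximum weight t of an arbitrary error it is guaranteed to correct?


Code parameters: [[288, 2, 12]], distance d = 12.
Number of correctable errors = floor((d-1)/2)
= floor((12 - 1)/2)
= floor(11/2)
= 5

5


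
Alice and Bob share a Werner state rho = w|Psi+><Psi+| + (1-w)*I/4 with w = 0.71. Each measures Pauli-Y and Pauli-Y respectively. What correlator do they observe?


|Psi+> = (|01> + |10>)/sqrt(2)
For the pure Bell state, <Y_A Y_B> = +1 (Bell-state Pauli correlator).
The maximally-mixed part I/4 has tr(I/4 * P tensor P) = 0 for any traceless Pauli P.
So <Y_A Y_B>_rho = w * (+1) + (1 - w) * 0
= 0.71 * (+1)
= 0.7100

0.7100


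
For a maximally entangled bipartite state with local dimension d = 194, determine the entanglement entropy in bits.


For a maximally entangled state in d x d:
S = log2(d) = log2(194)
= 7.5999

7.5999


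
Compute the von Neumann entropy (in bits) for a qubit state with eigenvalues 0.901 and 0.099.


S = -p*log2(p) - (1-p)*log2(1-p)
p = 0.9010, 1-p = 0.0990
= -0.9010 * log2(0.9010) - 0.0990 * log2(0.0990)
= -(-0.1355) - (-0.3303)
= 0.4658

0.4658


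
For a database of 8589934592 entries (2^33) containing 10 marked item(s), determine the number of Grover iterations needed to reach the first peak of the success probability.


After j Grover iterations the success probability is P(j) = sin^2((2j+1)*theta), where sin(theta) = sqrt(k/N).
N = 2^33 = 8589934592, k = 10
sin(theta) = sqrt(k/N) = 3.41196896e-05
theta = arcsin(sqrt(k/N)) = 3.41196896e-05 rad
P(j) reaches its first maximum when (2j+1)*theta is as close as possible to pi/2, i.e. j = round(pi/(4*theta) - 1/2).
pi/(4*theta) - 1/2 = 23018.4129
(For comparison, the common estimate pi/4 * sqrt(N/k) = 23018.9129; the exact maximiser is used here.)
Optimal iterations = 23018

23018


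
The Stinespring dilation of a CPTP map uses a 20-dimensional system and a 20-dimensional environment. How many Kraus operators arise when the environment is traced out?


Tracing out the environment in an orthonormal basis {|i>_E} gives Kraus operators K_i = <i|_E U |0>_E.
Number of Kraus operators = dim(H_env) = d_env
= 20

20


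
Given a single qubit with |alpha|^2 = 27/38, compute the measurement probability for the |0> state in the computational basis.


|alpha|^2 = 27/38 = 0.7105
|beta|^2 = 1 - 27/38 = 11/38 = 0.2895
P(|0>) = |alpha|^2 = 0.7105

0.7105


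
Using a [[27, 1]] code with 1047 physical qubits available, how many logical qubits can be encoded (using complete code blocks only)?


Each code block uses 27 physical qubits for 1 logical qubit(s).
Number of complete blocks = floor(1047 / 27) = 38
Logical qubits = 38 * 1
= 38

38


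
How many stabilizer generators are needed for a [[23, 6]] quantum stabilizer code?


For an [[n,k]] stabilizer code:
Number of stabilizer generators = n - k
= 23 - 6
= 17

17


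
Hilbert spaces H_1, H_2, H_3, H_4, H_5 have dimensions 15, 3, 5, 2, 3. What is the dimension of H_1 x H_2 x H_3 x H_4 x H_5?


dim(H_1 x H_2 x H_3 x H_4 x H_5) = 15 * 3 * 5 * 2 * 3
= 45 * 5 * 2 * 3
= 225 * 2 * 3
= 450 * 3
= 1350

1350


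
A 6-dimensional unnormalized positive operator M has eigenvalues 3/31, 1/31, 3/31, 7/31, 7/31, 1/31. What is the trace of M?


tr(M) = sum of eigenvalues
= 3/31 + 1/31 + 3/31 + 7/31 + 7/31 + 1/31
= 22/31
= 0.7097

0.7097


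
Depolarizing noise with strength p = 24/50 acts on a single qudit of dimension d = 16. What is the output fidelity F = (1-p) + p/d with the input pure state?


F = (1-p) + p/d
= (1 - 0.4800) + 0.4800/16
= 0.5200 + 0.0300
= 0.5500

0.5500


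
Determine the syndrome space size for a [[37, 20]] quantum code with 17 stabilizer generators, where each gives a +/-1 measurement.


Each stabilizer generator gives a binary (+1 or -1) measurement outcome.
With 17 independent generators:
Total syndromes = 2^17
= 131072

131072


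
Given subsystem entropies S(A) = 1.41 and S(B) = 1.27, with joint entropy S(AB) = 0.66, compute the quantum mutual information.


I(A:B) = S(A) + S(B) - S(AB)
= 1.41 + 1.27 - 0.66
= 2.0200

2.0200


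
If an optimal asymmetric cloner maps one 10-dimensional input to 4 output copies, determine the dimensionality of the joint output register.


Output space = H^(tensor 4) where dim(H) = 10
dim = 10^4
= 100 (after 2 factors)
= 1000 (after 3 factors)
= 10000 (after 4 factors)
= 10000

10000


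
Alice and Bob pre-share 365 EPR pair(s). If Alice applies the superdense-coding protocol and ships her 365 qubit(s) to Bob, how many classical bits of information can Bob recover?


Superdense coding allows 2 classical bits per shared entangled pair.
365 pair(s) -> 2 * 365 = 730 classical bits

730


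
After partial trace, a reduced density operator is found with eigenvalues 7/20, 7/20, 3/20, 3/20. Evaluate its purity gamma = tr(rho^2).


tr(rho^2) = sum of eigenvalues squared
= (7/20)^2 + (7/20)^2 + (3/20)^2 + (3/20)^2
= (49 + 49 + 9 + 9) / 400
= 116/400
= 0.2900

0.2900


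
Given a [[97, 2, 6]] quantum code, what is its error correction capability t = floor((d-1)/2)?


Code parameters: [[97, 2, 6]], distance d = 6.
Number of correctable errors = floor((d-1)/2)
= floor((6 - 1)/2)
= floor(5/2)
= 2

2


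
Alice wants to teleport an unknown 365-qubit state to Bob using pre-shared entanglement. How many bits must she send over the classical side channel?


Quantum teleportation requires 2 classical bits per qubit teleported.
365 qubit(s) -> 2 * 365 = 730 classical bits

730


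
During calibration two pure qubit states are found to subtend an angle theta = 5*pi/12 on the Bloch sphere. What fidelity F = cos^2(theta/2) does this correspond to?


For states separated by angle theta on Bloch sphere:
F = cos^2(theta/2)
theta = 5*pi/12 = 1.3090
theta/2 = 0.6545
cos(theta/2) = 0.7934
F = 0.6294

0.6294


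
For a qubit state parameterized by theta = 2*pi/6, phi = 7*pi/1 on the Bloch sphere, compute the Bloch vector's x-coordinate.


theta = 1.0472, phi = 21.9911
r_x = sin(theta)*cos(phi) = 0.8660 * -1.0000
r_x = -0.8660

-0.8660


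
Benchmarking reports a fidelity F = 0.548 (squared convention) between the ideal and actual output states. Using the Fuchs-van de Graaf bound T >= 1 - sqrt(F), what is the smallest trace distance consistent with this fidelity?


Fuchs-van de Graaf (squared-fidelity convention): 1 - sqrt(F) <= T <= sqrt(1 - F).
Lower bound: T >= 1 - sqrt(F)
sqrt(F) = sqrt(0.548) = 0.7403
T >= 1 - 0.7403
T >= 0.2597

0.2597


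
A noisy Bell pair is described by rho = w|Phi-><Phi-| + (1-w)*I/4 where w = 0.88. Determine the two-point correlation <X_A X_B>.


|Phi-> = (|00> - |11>)/sqrt(2)
For the pure Bell state, <X_A X_B> = -1 (Bell-state Pauli correlator).
The maximally-mixed part I/4 has tr(I/4 * P tensor P) = 0 for any traceless Pauli P.
So <X_A X_B>_rho = w * (-1) + (1 - w) * 0
= 0.88 * (-1)
= -0.8800

-0.8800


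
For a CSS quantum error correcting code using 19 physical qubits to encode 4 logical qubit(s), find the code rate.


Code rate R = k/n
= 4/19
= 0.2105

0.2105


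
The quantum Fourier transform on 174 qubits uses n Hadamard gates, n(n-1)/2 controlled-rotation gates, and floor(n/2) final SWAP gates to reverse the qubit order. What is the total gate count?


Hadamard gates: 174
Controlled rotations: n*(n-1)/2 = 174*173/2 = 15051
SWAP gates: floor(n/2) = floor(174/2) = 87
Total = 174 + 15051 + 87
= 15312

15312


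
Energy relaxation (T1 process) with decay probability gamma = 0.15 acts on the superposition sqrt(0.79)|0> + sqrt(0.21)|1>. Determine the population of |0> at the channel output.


For amplitude damping with parameter gamma on state sqrt(a)|0> + sqrt(b)|1>:
alpha^2 = 0.79, beta^2 = 0.21
P(|0>) = alpha^2 + gamma * beta^2
= 0.79 + 0.15 * 0.21
= 0.79 + 0.0315
= 0.8215

0.8215


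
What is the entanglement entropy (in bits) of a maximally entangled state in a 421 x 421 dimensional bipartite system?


For a maximally entangled state in d x d:
S = log2(d) = log2(421)
= 8.7177

8.7177


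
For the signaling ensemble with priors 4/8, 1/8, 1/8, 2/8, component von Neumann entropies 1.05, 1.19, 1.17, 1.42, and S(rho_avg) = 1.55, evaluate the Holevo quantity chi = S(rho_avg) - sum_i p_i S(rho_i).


chi = S(rho) - sum_i p_i * S(rho_i)
Weighted entropy = 4/8 * 1.05 + 1/8 * 1.19 + 1/8 * 1.17 + 2/8 * 1.42
= 1.1750
chi = 1.55 - 1.1750
= 0.3750

0.3750


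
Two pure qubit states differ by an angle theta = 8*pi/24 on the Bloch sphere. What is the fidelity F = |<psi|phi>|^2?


For states separated by angle theta on Bloch sphere:
F = cos^2(theta/2)
theta = 8*pi/24 = 1.0472
theta/2 = 0.5236
cos(theta/2) = 0.8660
F = 0.7500

0.7500


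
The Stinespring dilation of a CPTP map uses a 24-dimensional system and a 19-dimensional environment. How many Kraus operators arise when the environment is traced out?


Tracing out the environment in an orthonormal basis {|i>_E} gives Kraus operators K_i = <i|_E U |0>_E.
Number of Kraus operators = dim(H_env) = d_env
= 19

19


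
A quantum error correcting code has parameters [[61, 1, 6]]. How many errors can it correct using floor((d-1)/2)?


Code parameters: [[61, 1, 6]], distance d = 6.
Number of correctable errors = floor((d-1)/2)
= floor((6 - 1)/2)
= floor(5/2)
= 2

2


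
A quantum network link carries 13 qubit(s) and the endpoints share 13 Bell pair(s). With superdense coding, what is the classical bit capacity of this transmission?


Superdense coding allows 2 classical bits per shared entangled pair.
13 pair(s) -> 2 * 13 = 26 classical bits

26


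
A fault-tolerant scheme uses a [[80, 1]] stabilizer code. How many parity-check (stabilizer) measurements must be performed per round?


For an [[n,k]] stabilizer code:
Number of stabilizer generators = n - k
= 80 - 1
= 79

79


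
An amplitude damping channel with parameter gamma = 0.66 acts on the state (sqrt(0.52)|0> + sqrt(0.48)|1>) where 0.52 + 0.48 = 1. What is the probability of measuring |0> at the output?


For amplitude damping with parameter gamma on state sqrt(a)|0> + sqrt(b)|1>:
alpha^2 = 0.52, beta^2 = 0.48
P(|0>) = alpha^2 + gamma * beta^2
= 0.52 + 0.66 * 0.48
= 0.52 + 0.3168
= 0.8368

0.8368


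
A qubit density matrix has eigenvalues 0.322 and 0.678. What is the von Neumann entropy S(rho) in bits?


S = -p*log2(p) - (1-p)*log2(1-p)
p = 0.3220, 1-p = 0.6780
= -0.3220 * log2(0.3220) - 0.6780 * log2(0.6780)
= -(-0.5264) - (-0.3801)
= 0.9065

0.9065


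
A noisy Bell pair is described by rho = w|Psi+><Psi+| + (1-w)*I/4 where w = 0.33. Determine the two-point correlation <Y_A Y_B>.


|Psi+> = (|01> + |10>)/sqrt(2)
For the pure Bell state, <Y_A Y_B> = +1 (Bell-state Pauli correlator).
The maximally-mixed part I/4 has tr(I/4 * P tensor P) = 0 for any traceless Pauli P.
So <Y_A Y_B>_rho = w * (+1) + (1 - w) * 0
= 0.33 * (+1)
= 0.3300

0.3300


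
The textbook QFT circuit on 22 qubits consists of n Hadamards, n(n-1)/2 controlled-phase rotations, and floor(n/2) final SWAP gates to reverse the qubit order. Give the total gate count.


Hadamard gates: 22
Controlled rotations: n*(n-1)/2 = 22*21/2 = 231
SWAP gates: floor(n/2) = floor(22/2) = 11
Total = 22 + 231 + 11
= 264

264


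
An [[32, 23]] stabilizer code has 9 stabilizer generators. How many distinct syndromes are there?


Each stabilizer generator gives a binary (+1 or -1) measurement outcome.
With 9 independent generators:
Total syndromes = 2^9
= 512

512


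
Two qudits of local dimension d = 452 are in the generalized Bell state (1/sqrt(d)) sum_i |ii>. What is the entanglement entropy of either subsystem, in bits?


For a maximally entangled state in d x d:
S = log2(d) = log2(452)
= 8.8202

8.8202


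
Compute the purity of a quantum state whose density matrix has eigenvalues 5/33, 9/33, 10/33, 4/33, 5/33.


tr(rho^2) = sum of eigenvalues squared
= (5/33)^2 + (9/33)^2 + (10/33)^2 + (4/33)^2 + (5/33)^2
= (25 + 81 + 100 + 16 + 25) / 1089
= 247/1089
= 0.2268

0.2268


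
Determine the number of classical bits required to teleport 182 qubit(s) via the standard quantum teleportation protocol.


Quantum teleportation requires 2 classical bits per qubit teleported.
182 qubit(s) -> 2 * 182 = 364 classical bits

364


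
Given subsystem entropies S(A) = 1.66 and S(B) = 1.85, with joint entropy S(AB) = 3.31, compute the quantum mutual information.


I(A:B) = S(A) + S(B) - S(AB)
= 1.66 + 1.85 - 3.31
= 0.2000

0.2000


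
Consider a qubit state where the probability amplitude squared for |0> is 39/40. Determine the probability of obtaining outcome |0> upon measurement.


|alpha|^2 = 39/40 = 0.9750
|beta|^2 = 1 - 39/40 = 1/40 = 0.0250
P(|0>) = |alpha|^2 = 0.9750

0.9750


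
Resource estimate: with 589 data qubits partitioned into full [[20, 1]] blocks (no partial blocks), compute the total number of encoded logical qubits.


Each code block uses 20 physical qubits for 1 logical qubit(s).
Number of complete blocks = floor(589 / 20) = 29
Logical qubits = 29 * 1
= 29

29


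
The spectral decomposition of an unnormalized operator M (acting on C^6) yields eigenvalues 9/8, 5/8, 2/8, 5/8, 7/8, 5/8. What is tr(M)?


tr(M) = sum of eigenvalues
= 9/8 + 5/8 + 2/8 + 5/8 + 7/8 + 5/8
= 33/8
= 4.1250

4.1250


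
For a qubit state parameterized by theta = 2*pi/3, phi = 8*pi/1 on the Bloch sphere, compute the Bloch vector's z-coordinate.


theta = 2.0944, phi = 25.1327
r_z = cos(theta) = -0.5000

-0.5000


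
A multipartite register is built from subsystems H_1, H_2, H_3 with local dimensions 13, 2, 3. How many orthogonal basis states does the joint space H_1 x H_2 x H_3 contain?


dim(H_1 x H_2 x H_3) = 13 * 2 * 3
= 26 * 3
= 78

78


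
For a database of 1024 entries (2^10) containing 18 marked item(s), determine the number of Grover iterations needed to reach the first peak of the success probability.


After j Grover iterations the success probability is P(j) = sin^2((2j+1)*theta), where sin(theta) = sqrt(k/N).
N = 2^10 = 1024, k = 18
sin(theta) = sqrt(k/N) = 0.1325825215
theta = arcsin(sqrt(k/N)) = 0.1329740519 rad
P(j) reaches its first maximum when (2j+1)*theta is as close as possible to pi/2, i.e. j = round(pi/(4*theta) - 1/2).
pi/(4*theta) - 1/2 = 5.4064
(For comparison, the common estimate pi/4 * sqrt(N/k) = 5.9238; the exact maximiser is used here.)
Optimal iterations = 5

5


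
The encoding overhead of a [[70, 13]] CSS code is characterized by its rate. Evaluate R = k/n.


Code rate R = k/n
= 13/70
= 0.1857

0.1857


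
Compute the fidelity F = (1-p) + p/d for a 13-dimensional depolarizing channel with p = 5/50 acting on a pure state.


F = (1-p) + p/d
= (1 - 0.1000) + 0.1000/13
= 0.9000 + 0.0077
= 0.9077

0.9077


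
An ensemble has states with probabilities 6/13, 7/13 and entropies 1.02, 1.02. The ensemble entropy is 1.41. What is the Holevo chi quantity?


chi = S(rho) - sum_i p_i * S(rho_i)
Weighted entropy = 6/13 * 1.02 + 7/13 * 1.02
= 1.0200
chi = 1.41 - 1.0200
= 0.3900

0.3900


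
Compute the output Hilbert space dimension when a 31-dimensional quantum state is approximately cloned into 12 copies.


Output space = H^(tensor 12) where dim(H) = 31
dim = 31^12
= 961 (after 2 factors)
= 29791 (after 3 factors)
= 923521 (after 4 factors)
= 28629151 (after 5 factors)
= 887503681 (after 6 factors)
= 27512614111 (after 7 factors)
= 852891037441 (after 8 factors)
= 26439622160671 (after 9 factors)
= 819628286980801 (after 10 factors)
= 25408476896404831 (after 11 factors)
= 787662783788549761 (after 12 factors)
= 787662783788549761

787662783788549761


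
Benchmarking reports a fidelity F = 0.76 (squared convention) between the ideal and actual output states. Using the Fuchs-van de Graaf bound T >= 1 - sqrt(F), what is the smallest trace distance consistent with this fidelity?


Fuchs-van de Graaf (squared-fidelity convention): 1 - sqrt(F) <= T <= sqrt(1 - F).
Lower bound: T >= 1 - sqrt(F)
sqrt(F) = sqrt(0.76) = 0.8718
T >= 1 - 0.8718
T >= 0.1282

0.1282


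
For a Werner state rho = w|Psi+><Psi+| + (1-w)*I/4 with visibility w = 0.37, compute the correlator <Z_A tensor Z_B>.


|Psi+> = (|01> + |10>)/sqrt(2)
For the pure Bell state, <Z_A Z_B> = -1 (Bell-state Pauli correlator).
The maximally-mixed part I/4 has tr(I/4 * P tensor P) = 0 for any traceless Pauli P.
So <Z_A Z_B>_rho = w * (-1) + (1 - w) * 0
= 0.37 * (-1)
= -0.3700

-0.3700


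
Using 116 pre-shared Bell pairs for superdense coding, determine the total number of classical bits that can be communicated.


Superdense coding allows 2 classical bits per shared entangled pair.
116 pair(s) -> 2 * 116 = 232 classical bits

232


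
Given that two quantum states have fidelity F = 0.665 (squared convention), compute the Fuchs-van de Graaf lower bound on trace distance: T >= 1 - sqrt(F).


Fuchs-van de Graaf (squared-fidelity convention): 1 - sqrt(F) <= T <= sqrt(1 - F).
Lower bound: T >= 1 - sqrt(F)
sqrt(F) = sqrt(0.665) = 0.8155
T >= 1 - 0.8155
T >= 0.1845

0.1845


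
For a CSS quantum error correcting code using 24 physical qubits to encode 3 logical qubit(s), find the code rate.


Code rate R = k/n
= 3/24
= 0.1250

0.1250


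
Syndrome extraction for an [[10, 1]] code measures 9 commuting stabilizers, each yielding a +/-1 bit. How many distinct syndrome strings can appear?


Each stabilizer generator gives a binary (+1 or -1) measurement outcome.
With 9 independent generators:
Total syndromes = 2^9
= 512

512


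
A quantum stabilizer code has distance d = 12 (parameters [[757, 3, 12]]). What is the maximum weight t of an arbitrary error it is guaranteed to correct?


Code parameters: [[757, 3, 12]], distance d = 12.
Number of correctable errors = floor((d-1)/2)
= floor((12 - 1)/2)
= floor(11/2)
= 5

5


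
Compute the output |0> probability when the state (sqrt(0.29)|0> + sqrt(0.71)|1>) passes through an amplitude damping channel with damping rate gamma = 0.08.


For amplitude damping with parameter gamma on state sqrt(a)|0> + sqrt(b)|1>:
alpha^2 = 0.29, beta^2 = 0.71
P(|0>) = alpha^2 + gamma * beta^2
= 0.29 + 0.08 * 0.71
= 0.29 + 0.0568
= 0.3468

0.3468


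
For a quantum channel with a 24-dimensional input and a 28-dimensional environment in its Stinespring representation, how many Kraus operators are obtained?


Tracing out the environment in an orthonormal basis {|i>_E} gives Kraus operators K_i = <i|_E U |0>_E.
Number of Kraus operators = dim(H_env) = d_env
= 28

28


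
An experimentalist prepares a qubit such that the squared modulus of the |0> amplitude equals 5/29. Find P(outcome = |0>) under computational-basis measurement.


|alpha|^2 = 5/29 = 0.1724
|beta|^2 = 1 - 5/29 = 24/29 = 0.8276
P(|0>) = |alpha|^2 = 0.1724

0.1724


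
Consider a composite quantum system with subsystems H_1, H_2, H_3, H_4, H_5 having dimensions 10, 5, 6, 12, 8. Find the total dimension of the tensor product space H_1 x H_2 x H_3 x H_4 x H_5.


dim(H_1 x H_2 x H_3 x H_4 x H_5) = 10 * 5 * 6 * 12 * 8
= 50 * 6 * 12 * 8
= 300 * 12 * 8
= 3600 * 8
= 28800

28800


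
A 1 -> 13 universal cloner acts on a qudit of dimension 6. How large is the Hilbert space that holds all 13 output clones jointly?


Output space = H^(tensor 13) where dim(H) = 6
dim = 6^13
= 36 (after 2 factors)
= 216 (after 3 factors)
= 1296 (after 4 factors)
= 7776 (after 5 factors)
= 46656 (after 6 factors)
= 279936 (after 7 factors)
= 1679616 (after 8 factors)
= 10077696 (after 9 factors)
= 60466176 (after 10 factors)
= 362797056 (after 11 factors)
= 2176782336 (after 12 factors)
= 13060694016 (after 13 factors)
= 13060694016

13060694016


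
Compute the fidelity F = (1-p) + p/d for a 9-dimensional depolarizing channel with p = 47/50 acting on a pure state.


F = (1-p) + p/d
= (1 - 0.9400) + 0.9400/9
= 0.0600 + 0.1044
= 0.1644

0.1644


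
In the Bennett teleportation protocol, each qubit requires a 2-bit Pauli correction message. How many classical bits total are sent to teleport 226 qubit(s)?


Quantum teleportation requires 2 classical bits per qubit teleported.
226 qubit(s) -> 2 * 226 = 452 classical bits

452


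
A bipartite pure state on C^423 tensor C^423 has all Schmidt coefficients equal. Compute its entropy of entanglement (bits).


For a maximally entangled state in d x d:
S = log2(d) = log2(423)
= 8.7245

8.7245


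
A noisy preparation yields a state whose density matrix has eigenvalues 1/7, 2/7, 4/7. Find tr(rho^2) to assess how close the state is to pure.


tr(rho^2) = sum of eigenvalues squared
= (1/7)^2 + (2/7)^2 + (4/7)^2
= (1 + 4 + 16) / 49
= 21/49
= 0.4286

0.4286


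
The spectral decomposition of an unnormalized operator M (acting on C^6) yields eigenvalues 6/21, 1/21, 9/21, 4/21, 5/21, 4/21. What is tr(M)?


tr(M) = sum of eigenvalues
= 6/21 + 1/21 + 9/21 + 4/21 + 5/21 + 4/21
= 29/21
= 1.3810

1.3810


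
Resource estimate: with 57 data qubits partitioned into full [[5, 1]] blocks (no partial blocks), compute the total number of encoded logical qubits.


Each code block uses 5 physical qubits for 1 logical qubit(s).
Number of complete blocks = floor(57 / 5) = 11
Logical qubits = 11 * 1
= 11

11


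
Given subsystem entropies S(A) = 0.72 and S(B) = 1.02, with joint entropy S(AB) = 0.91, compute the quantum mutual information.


I(A:B) = S(A) + S(B) - S(AB)
= 0.72 + 1.02 - 0.91
= 0.8300

0.8300


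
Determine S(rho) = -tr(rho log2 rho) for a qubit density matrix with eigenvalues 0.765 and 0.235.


S = -p*log2(p) - (1-p)*log2(1-p)
p = 0.7650, 1-p = 0.2350
= -0.7650 * log2(0.7650) - 0.2350 * log2(0.2350)
= -(-0.2956) - (-0.4910)
= 0.7866

0.7866


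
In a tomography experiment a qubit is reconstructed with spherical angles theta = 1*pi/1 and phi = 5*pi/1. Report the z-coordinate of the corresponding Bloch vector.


theta = 3.1416, phi = 15.7080
r_z = cos(theta) = -1.0000

-1.0000


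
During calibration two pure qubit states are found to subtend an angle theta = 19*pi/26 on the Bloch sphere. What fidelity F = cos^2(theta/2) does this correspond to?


For states separated by angle theta on Bloch sphere:
F = cos^2(theta/2)
theta = 19*pi/26 = 2.2958
theta/2 = 1.1479
cos(theta/2) = 0.4104
F = 0.1684

0.1684


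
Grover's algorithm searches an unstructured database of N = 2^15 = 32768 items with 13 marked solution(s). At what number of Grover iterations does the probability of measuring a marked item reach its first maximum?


After j Grover iterations the success probability is P(j) = sin^2((2j+1)*theta), where sin(theta) = sqrt(k/N).
N = 2^15 = 32768, k = 13
sin(theta) = sqrt(k/N) = 0.01991804497
theta = arcsin(sqrt(k/N)) = 0.01991936222 rad
P(j) reaches its first maximum when (2j+1)*theta is as close as possible to pi/2, i.e. j = round(pi/(4*theta) - 1/2).
pi/(4*theta) - 1/2 = 38.9289
(For comparison, the common estimate pi/4 * sqrt(N/k) = 39.4315; the exact maximiser is used here.)
Optimal iterations = 39

39


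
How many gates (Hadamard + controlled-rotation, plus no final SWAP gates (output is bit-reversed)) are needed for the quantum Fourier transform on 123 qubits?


Hadamard gates: 123
Controlled rotations: n*(n-1)/2 = 123*122/2 = 7503
SWAP gates: 0 (omitted)
Total = 123 + 7503
= 7626

7626


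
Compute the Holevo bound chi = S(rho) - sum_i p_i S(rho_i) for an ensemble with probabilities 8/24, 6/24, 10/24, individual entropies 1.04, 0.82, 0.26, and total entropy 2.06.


chi = S(rho) - sum_i p_i * S(rho_i)
Weighted entropy = 8/24 * 1.04 + 6/24 * 0.82 + 10/24 * 0.26
= 0.6600
chi = 2.06 - 0.6600
= 1.4000

1.4000


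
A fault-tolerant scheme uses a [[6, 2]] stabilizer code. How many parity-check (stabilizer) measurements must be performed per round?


For an [[n,k]] stabilizer code:
Number of stabilizer generators = n - k
= 6 - 2
= 4

4


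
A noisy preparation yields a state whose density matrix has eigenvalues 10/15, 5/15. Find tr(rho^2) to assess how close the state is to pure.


tr(rho^2) = sum of eigenvalues squared
= (10/15)^2 + (5/15)^2
= (100 + 25) / 225
= 125/225
= 0.5556

0.5556


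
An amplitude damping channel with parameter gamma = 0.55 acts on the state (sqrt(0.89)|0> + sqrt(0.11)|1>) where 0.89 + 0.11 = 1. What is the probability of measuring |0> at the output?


For amplitude damping with parameter gamma on state sqrt(a)|0> + sqrt(b)|1>:
alpha^2 = 0.89, beta^2 = 0.11
P(|0>) = alpha^2 + gamma * beta^2
= 0.89 + 0.55 * 0.11
= 0.89 + 0.0605
= 0.9505

0.9505


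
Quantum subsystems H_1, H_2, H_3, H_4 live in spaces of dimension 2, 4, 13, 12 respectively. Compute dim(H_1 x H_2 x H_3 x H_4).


dim(H_1 x H_2 x H_3 x H_4) = 2 * 4 * 13 * 12
= 8 * 13 * 12
= 104 * 12
= 1248

1248


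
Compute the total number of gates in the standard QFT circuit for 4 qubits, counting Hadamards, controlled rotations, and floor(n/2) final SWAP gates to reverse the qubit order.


Hadamard gates: 4
Controlled rotations: n*(n-1)/2 = 4*3/2 = 6
SWAP gates: floor(n/2) = floor(4/2) = 2
Total = 4 + 6 + 2
= 12

12


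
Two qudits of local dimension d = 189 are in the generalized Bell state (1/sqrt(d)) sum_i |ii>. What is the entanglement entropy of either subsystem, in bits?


For a maximally entangled state in d x d:
S = log2(d) = log2(189)
= 7.5622

7.5622


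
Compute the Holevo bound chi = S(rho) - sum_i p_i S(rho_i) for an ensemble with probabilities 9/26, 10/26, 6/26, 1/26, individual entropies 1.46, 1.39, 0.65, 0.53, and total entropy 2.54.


chi = S(rho) - sum_i p_i * S(rho_i)
Weighted entropy = 9/26 * 1.46 + 10/26 * 1.39 + 6/26 * 0.65 + 1/26 * 0.53
= 1.2104
chi = 2.54 - 1.2104
= 1.3296

1.3296


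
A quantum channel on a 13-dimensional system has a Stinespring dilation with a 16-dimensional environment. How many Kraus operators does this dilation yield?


Tracing out the environment in an orthonormal basis {|i>_E} gives Kraus operators K_i = <i|_E U |0>_E.
Number of Kraus operators = dim(H_env) = d_env
= 16

16


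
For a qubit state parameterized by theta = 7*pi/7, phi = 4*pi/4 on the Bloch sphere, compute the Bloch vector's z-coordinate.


theta = 3.1416, phi = 3.1416
r_z = cos(theta) = -1.0000

-1.0000


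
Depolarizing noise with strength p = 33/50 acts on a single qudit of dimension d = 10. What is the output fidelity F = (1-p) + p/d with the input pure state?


F = (1-p) + p/d
= (1 - 0.6600) + 0.6600/10
= 0.3400 + 0.0660
= 0.4060

0.4060


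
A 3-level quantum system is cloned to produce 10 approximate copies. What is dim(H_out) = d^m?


Output space = H^(tensor 10) where dim(H) = 3
dim = 3^10
= 9 (after 2 factors)
= 27 (after 3 factors)
= 81 (after 4 factors)
= 243 (after 5 factors)
= 729 (after 6 factors)
= 2187 (after 7 factors)
= 6561 (after 8 factors)
= 19683 (after 9 factors)
= 59049 (after 10 factors)
= 59049

59049


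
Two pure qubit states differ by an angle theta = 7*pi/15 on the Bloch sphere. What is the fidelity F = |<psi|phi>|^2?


For states separated by angle theta on Bloch sphere:
F = cos^2(theta/2)
theta = 7*pi/15 = 1.4661
theta/2 = 0.7330
cos(theta/2) = 0.7431
F = 0.5523

0.5523


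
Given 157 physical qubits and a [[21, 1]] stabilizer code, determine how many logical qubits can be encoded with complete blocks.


Each code block uses 21 physical qubits for 1 logical qubit(s).
Number of complete blocks = floor(157 / 21) = 7
Logical qubits = 7 * 1
= 7

7


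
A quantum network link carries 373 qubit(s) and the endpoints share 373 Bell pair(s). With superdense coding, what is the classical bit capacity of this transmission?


Superdense coding allows 2 classical bits per shared entangled pair.
373 pair(s) -> 2 * 373 = 746 classical bits

746


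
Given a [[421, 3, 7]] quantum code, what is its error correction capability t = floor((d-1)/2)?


Code parameters: [[421, 3, 7]], distance d = 7.
Number of correctable errors = floor((d-1)/2)
= floor((7 - 1)/2)
= floor(6/2)
= 3

3


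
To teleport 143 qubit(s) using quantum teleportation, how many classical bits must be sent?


Quantum teleportation requires 2 classical bits per qubit teleported.
143 qubit(s) -> 2 * 143 = 286 classical bits

286


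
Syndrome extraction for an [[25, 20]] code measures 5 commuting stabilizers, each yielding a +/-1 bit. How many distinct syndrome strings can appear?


Each stabilizer generator gives a binary (+1 or -1) measurement outcome.
With 5 independent generators:
Total syndromes = 2^5
= 32

32


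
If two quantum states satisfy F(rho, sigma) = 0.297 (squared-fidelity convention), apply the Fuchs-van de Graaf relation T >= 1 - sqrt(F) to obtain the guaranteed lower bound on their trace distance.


Fuchs-van de Graaf (squared-fidelity convention): 1 - sqrt(F) <= T <= sqrt(1 - F).
Lower bound: T >= 1 - sqrt(F)
sqrt(F) = sqrt(0.297) = 0.5450
T >= 1 - 0.5450
T >= 0.4550

0.4550


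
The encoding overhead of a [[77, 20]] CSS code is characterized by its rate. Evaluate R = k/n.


Code rate R = k/n
= 20/77
= 0.2597

0.2597


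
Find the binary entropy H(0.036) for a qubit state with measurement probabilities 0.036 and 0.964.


S = -p*log2(p) - (1-p)*log2(1-p)
p = 0.0360, 1-p = 0.9640
= -0.0360 * log2(0.0360) - 0.9640 * log2(0.9640)
= -(-0.1727) - (-0.0510)
= 0.2236

0.2236


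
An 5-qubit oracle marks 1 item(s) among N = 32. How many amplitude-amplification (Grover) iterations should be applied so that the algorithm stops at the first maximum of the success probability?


After j Grover iterations the success probability is P(j) = sin^2((2j+1)*theta), where sin(theta) = sqrt(k/N).
N = 2^5 = 32, k = 1
sin(theta) = sqrt(k/N) = 0.1767766953
theta = arcsin(sqrt(k/N)) = 0.1777106008 rad
P(j) reaches its first maximum when (2j+1)*theta is as close as possible to pi/2, i.e. j = round(pi/(4*theta) - 1/2).
pi/(4*theta) - 1/2 = 3.9195
(For comparison, the common estimate pi/4 * sqrt(N/k) = 4.4429; the exact maximiser is used here.)
Optimal iterations = 4

4


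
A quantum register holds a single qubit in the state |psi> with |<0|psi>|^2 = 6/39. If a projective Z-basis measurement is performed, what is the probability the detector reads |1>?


|alpha|^2 = 6/39 = 0.1538
|beta|^2 = 1 - 6/39 = 33/39 = 0.8462
P(|1>) = |beta|^2 = 0.8462

0.8462


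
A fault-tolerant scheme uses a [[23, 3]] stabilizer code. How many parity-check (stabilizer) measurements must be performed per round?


For an [[n,k]] stabilizer code:
Number of stabilizer generators = n - k
= 23 - 3
= 20

20


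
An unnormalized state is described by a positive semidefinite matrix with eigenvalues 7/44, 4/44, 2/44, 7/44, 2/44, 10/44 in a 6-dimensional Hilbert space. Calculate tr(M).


tr(M) = sum of eigenvalues
= 7/44 + 4/44 + 2/44 + 7/44 + 2/44 + 10/44
= 32/44
= 0.7273

0.7273


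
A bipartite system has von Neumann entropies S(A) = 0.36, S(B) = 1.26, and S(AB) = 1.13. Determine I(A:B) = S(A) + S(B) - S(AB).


I(A:B) = S(A) + S(B) - S(AB)
= 0.36 + 1.26 - 1.13
= 0.4900

0.4900


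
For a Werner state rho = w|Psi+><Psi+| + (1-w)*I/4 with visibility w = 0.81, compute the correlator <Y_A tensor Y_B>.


|Psi+> = (|01> + |10>)/sqrt(2)
For the pure Bell state, <Y_A Y_B> = +1 (Bell-state Pauli correlator).
The maximally-mixed part I/4 has tr(I/4 * P tensor P) = 0 for any traceless Pauli P.
So <Y_A Y_B>_rho = w * (+1) + (1 - w) * 0
= 0.81 * (+1)
= 0.8100

0.8100


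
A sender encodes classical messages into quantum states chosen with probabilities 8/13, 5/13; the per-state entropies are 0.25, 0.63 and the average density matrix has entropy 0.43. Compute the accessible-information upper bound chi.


chi = S(rho) - sum_i p_i * S(rho_i)
Weighted entropy = 8/13 * 0.25 + 5/13 * 0.63
= 0.3962
chi = 0.43 - 0.3962
= 0.0338

0.0338


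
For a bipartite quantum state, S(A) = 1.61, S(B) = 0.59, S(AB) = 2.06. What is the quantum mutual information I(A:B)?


I(A:B) = S(A) + S(B) - S(AB)
= 1.61 + 0.59 - 2.06
= 0.1400

0.1400


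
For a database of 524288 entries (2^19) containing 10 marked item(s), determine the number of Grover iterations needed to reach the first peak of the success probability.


After j Grover iterations the success probability is P(j) = sin^2((2j+1)*theta), where sin(theta) = sqrt(k/N).
N = 2^19 = 524288, k = 10
sin(theta) = sqrt(k/N) = 0.004367320269
theta = arcsin(sqrt(k/N)) = 0.004367334152 rad
P(j) reaches its first maximum when (2j+1)*theta is as close as possible to pi/2, i.e. j = round(pi/(4*theta) - 1/2).
pi/(4*theta) - 1/2 = 179.3347
(For comparison, the common estimate pi/4 * sqrt(N/k) = 179.8353; the exact maximiser is used here.)
Optimal iterations = 179

179


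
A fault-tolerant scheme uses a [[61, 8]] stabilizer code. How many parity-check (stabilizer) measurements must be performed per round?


For an [[n,k]] stabilizer code:
Number of stabilizer generators = n - k
= 61 - 8
= 53

53


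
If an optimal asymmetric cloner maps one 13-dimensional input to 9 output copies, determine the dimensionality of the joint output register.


Output space = H^(tensor 9) where dim(H) = 13
dim = 13^9
= 169 (after 2 factors)
= 2197 (after 3 factors)
= 28561 (after 4 factors)
= 371293 (after 5 factors)
= 4826809 (after 6 factors)
= 62748517 (after 7 factors)
= 815730721 (after 8 factors)
= 10604499373 (after 9 factors)
= 10604499373

10604499373


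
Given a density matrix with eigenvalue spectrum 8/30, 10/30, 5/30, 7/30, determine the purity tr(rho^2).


tr(rho^2) = sum of eigenvalues squared
= (8/30)^2 + (10/30)^2 + (5/30)^2 + (7/30)^2
= (64 + 100 + 25 + 49) / 900
= 238/900
= 0.2644

0.2644


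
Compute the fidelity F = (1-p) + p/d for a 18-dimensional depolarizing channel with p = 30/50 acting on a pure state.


F = (1-p) + p/d
= (1 - 0.6000) + 0.6000/18
= 0.4000 + 0.0333
= 0.4333

0.4333


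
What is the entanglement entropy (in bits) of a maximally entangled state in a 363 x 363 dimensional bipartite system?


For a maximally entangled state in d x d:
S = log2(d) = log2(363)
= 8.5038

8.5038


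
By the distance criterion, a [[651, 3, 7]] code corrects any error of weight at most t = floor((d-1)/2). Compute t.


Code parameters: [[651, 3, 7]], distance d = 7.
Number of correctable errors = floor((d-1)/2)
= floor((7 - 1)/2)
= floor(6/2)
= 3

3


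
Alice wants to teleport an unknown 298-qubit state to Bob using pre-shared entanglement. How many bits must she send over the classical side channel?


Quantum teleportation requires 2 classical bits per qubit teleported.
298 qubit(s) -> 2 * 298 = 596 classical bits

596


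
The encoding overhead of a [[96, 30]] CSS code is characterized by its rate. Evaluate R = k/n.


Code rate R = k/n
= 30/96
= 0.3125

0.3125


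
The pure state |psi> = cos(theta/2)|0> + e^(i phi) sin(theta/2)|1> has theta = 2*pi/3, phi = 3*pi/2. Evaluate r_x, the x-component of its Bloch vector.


theta = 2.0944, phi = 4.7124
r_x = sin(theta)*cos(phi) = 0.8660 * 0.0000
r_x = 0.0000

0.0000


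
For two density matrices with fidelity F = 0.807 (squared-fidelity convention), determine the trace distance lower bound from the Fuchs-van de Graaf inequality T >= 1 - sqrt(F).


Fuchs-van de Graaf (squared-fidelity convention): 1 - sqrt(F) <= T <= sqrt(1 - F).
Lower bound: T >= 1 - sqrt(F)
sqrt(F) = sqrt(0.807) = 0.8983
T >= 1 - 0.8983
T >= 0.1017

0.1017
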